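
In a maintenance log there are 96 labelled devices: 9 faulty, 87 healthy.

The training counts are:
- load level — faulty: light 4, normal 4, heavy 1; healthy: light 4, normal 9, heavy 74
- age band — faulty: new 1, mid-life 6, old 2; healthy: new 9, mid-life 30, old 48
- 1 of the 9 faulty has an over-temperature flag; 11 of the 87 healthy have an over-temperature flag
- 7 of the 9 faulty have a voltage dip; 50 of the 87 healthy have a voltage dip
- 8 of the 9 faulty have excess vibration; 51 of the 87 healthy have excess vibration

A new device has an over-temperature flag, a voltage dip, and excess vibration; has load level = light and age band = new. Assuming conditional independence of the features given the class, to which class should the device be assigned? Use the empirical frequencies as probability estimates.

faulty

faulty: (9/96) × (4/9) × (1/9) × (1/9) × (7/9) × (8/9) ≈ 0.000355637
healthy: (87/96) × (4/87) × (9/87) × (11/87) × (50/87) × (51/87) ≈ 0.000183606
Highest score → faulty.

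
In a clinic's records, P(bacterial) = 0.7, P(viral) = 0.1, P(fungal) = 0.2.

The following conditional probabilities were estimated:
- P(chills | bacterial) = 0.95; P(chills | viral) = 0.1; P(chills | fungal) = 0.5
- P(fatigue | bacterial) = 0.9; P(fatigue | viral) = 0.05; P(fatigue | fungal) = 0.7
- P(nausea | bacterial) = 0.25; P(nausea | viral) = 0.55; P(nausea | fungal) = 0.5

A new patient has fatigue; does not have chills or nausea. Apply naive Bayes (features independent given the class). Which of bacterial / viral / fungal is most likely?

fungal

bacterial: 0.7 × (1−0.95) × 0.9 × (1−0.25) = 0.023625
viral: 0.1 × (1−0.1) × 0.05 × (1−0.55) = 0.002025
fungal: 0.2 × (1−0.5) × 0.7 × (1−0.5) = 0.035
Highest score → fungal.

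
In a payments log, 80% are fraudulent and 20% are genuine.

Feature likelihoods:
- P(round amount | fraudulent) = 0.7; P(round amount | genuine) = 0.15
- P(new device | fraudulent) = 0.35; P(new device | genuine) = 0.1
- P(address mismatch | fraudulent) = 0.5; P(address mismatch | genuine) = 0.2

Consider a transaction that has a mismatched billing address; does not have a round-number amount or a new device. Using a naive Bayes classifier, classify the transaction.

fraudulent

fraudulent: 0.8 × (1−0.7) × (1−0.35) × 0.5 = 0.078
genuine: 0.2 × (1−0.15) × (1−0.1) × 0.2 = 0.0306
Highest score → fraudulent.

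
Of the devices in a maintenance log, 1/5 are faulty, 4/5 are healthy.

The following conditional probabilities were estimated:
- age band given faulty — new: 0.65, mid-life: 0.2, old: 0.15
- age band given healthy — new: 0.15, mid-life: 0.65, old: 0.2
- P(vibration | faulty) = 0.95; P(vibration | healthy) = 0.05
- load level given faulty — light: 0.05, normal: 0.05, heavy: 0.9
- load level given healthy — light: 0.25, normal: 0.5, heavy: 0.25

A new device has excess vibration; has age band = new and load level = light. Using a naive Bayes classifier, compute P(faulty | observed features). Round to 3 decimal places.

faulty: 0.2 × 0.65 × 0.95 × 0.05 = 0.006175
healthy: 0.8 × 0.15 × 0.05 × 0.25 = 0.0015
P(faulty | x) = 0.006175 / 0.007675 ≈ 0.805

0.805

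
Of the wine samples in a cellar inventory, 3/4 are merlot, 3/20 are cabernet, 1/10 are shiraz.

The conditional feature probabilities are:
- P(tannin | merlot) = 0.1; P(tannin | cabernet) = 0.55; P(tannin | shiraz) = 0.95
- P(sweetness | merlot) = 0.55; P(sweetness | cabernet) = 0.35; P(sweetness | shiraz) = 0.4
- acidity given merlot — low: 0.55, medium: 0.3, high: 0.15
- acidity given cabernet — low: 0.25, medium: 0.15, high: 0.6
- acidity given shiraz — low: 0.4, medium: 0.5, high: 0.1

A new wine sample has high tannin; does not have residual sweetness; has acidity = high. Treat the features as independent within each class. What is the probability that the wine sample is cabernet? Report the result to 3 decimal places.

merlot: 0.75 × 0.1 × (1−0.55) × 0.15 = 0.0050625
cabernet: 0.15 × 0.55 × (1−0.35) × 0.6 = 0.032175
shiraz: 0.1 × 0.95 × (1−0.4) × 0.1 = 0.0057
P(cabernet | x) = 0.032175 / 0.0429375 ≈ 0.749

0.749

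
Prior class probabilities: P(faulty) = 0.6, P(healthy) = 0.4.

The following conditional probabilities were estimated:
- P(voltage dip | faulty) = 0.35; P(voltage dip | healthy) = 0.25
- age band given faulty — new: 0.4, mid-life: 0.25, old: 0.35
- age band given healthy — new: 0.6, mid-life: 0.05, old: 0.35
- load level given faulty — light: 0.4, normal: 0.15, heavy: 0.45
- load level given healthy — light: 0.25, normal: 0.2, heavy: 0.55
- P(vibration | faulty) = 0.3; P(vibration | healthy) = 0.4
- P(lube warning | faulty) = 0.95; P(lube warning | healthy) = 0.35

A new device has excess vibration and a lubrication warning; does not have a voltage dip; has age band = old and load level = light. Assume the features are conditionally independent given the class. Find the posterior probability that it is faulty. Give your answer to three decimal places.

faulty: 0.6 × (1−0.35) × 0.35 × 0.4 × 0.3 × 0.95 = 0.015561
healthy: 0.4 × (1−0.25) × 0.35 × 0.25 × 0.4 × 0.35 = 0.003675
P(faulty | x) = 0.015561 / 0.019236 ≈ 0.809

0.809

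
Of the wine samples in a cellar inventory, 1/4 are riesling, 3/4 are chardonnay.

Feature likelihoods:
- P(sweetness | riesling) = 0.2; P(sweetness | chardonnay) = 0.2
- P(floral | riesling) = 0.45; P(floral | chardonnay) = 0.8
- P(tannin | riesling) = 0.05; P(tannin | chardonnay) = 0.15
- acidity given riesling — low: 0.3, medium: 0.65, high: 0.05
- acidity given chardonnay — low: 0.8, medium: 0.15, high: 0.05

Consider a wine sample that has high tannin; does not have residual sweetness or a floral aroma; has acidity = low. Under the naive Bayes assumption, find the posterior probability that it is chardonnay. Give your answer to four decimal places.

0.8972

riesling: 0.25 × (1−0.2) × (1−0.45) × 0.05 × 0.3 = 0.00165
chardonnay: 0.75 × (1−0.2) × (1−0.8) × 0.15 × 0.8 = 0.0144
P(chardonnay | x) = 0.0144 / 0.01605 ≈ 0.8972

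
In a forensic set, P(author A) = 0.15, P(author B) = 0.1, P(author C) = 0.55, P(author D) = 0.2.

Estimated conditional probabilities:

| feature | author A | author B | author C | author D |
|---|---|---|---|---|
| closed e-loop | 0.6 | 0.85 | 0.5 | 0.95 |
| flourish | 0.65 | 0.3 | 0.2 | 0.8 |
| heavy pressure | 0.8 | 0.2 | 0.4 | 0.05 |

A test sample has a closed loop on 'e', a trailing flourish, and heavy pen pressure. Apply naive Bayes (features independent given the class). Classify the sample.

author A: 0.15 × 0.6 × 0.65 × 0.8 = 0.0468
author B: 0.1 × 0.85 × 0.3 × 0.2 = 0.0051
author C: 0.55 × 0.5 × 0.2 × 0.4 = 0.022
author D: 0.2 × 0.95 × 0.8 × 0.05 = 0.0076
Highest score → author A.

author A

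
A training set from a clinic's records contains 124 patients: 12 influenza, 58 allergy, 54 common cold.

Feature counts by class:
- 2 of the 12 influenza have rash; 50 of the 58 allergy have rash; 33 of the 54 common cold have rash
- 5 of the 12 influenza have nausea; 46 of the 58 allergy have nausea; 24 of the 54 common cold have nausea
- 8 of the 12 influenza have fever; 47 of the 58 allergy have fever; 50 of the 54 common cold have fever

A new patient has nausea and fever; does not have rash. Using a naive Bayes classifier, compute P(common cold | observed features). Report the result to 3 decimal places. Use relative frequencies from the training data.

0.522

influenza: (12/124) × (10/12) × (5/12) × (8/12) ≈ 0.0224014
allergy: (58/124) × (8/58) × (46/58) × (47/58) ≈ 0.0414637
common cold: (54/124) × (21/54) × (24/54) × (50/54) ≈ 0.0696933
P(common cold | x) = 0.0696933 / 0.1335584 ≈ 0.522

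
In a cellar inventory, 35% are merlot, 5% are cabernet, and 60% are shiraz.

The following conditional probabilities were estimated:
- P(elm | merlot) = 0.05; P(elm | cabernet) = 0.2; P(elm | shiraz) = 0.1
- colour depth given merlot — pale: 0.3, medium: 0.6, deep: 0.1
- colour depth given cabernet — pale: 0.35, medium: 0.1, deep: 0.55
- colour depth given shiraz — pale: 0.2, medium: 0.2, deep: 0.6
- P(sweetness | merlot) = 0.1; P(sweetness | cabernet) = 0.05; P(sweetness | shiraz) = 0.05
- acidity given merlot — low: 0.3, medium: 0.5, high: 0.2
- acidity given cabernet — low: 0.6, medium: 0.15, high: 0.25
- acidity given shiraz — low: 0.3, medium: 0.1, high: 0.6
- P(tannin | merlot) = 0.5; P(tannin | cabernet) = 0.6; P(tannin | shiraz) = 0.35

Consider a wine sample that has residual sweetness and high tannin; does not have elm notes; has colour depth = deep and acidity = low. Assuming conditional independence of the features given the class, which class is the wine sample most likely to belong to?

shiraz

merlot: 0.35 × (1−0.05) × 0.1 × 0.1 × 0.3 × 0.5 = 0.00049875
cabernet: 0.05 × (1−0.2) × 0.55 × 0.05 × 0.6 × 0.6 = 0.000396
shiraz: 0.6 × (1−0.1) × 0.6 × 0.05 × 0.3 × 0.35 = 0.001701
Highest score → shiraz.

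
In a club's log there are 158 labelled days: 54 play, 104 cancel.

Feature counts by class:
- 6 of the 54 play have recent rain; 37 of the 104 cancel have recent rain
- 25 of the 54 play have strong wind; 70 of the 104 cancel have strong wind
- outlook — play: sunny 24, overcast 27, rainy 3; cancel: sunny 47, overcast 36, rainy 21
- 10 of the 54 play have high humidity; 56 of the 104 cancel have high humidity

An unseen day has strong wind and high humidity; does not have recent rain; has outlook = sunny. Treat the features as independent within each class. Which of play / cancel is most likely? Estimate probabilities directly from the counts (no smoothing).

cancel

play: (54/158) × (48/54) × (25/54) × (24/54) × (10/54) ≈ 0.0115759
cancel: (104/158) × (67/104) × (70/104) × (47/104) × (56/104) ≈ 0.0694547
Highest score → cancel.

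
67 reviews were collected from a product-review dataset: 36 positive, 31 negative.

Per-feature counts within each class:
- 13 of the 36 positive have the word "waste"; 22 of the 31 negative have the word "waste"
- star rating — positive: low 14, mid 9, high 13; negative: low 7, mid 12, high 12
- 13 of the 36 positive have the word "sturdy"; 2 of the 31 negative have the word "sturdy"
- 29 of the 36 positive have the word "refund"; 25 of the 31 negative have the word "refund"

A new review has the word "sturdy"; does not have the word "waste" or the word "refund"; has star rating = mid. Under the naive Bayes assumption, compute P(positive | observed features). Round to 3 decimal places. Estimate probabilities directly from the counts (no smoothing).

0.903

positive: (36/67) × (23/36) × (9/36) × (13/36) × (7/36) ≈ 0.006026
negative: (31/67) × (9/31) × (12/31) × (2/31) × (6/31) ≈ 0.0006493
P(positive | x) = 0.006026 / 0.0066753 ≈ 0.903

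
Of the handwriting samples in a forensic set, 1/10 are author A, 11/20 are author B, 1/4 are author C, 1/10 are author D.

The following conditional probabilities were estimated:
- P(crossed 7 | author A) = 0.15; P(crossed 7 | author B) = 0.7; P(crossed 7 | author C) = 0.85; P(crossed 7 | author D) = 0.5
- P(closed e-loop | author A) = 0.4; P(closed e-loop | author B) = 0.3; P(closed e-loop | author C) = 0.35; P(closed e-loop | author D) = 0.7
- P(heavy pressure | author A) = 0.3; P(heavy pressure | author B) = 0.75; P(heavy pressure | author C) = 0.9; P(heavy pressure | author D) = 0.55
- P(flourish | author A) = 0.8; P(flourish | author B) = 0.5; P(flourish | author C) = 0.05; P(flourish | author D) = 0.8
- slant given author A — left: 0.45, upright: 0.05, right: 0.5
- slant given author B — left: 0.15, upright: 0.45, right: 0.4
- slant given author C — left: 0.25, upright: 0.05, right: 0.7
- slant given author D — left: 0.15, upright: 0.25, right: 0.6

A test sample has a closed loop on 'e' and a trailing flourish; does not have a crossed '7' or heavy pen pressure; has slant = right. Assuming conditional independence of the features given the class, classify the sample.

author A: 0.1 × (1−0.15) × 0.4 × (1−0.3) × 0.8 × 0.5 = 0.00952
author B: 0.55 × (1−0.7) × 0.3 × (1−0.75) × 0.5 × 0.4 = 0.002475
author C: 0.25 × (1−0.85) × 0.35 × (1−0.9) × 0.05 × 0.7 = 0.0000459375
author D: 0.1 × (1−0.5) × 0.7 × (1−0.55) × 0.8 × 0.6 = 0.00756
Highest score → author A.

author A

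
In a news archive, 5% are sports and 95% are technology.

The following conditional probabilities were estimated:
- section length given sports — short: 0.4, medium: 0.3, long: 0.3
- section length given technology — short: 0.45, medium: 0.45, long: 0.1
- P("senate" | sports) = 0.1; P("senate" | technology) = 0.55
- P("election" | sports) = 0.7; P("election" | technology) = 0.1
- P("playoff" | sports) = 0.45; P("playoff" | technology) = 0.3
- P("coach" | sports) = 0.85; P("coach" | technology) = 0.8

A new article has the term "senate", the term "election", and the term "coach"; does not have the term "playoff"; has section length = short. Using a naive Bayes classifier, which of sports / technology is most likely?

sports: 0.05 × 0.4 × 0.1 × 0.7 × (1−0.45) × 0.85 = 0.0006545
technology: 0.95 × 0.45 × 0.55 × 0.1 × (1−0.3) × 0.8 = 0.013167
Highest score → technology.

technology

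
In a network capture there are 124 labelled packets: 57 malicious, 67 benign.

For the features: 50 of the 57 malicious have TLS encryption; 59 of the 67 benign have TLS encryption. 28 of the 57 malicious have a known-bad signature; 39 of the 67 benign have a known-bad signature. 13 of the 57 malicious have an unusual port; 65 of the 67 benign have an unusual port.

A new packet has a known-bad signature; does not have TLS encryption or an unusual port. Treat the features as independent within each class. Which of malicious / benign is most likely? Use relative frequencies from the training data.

malicious: (57/124) × (7/57) × (28/57) × (44/57) ≈ 0.0214061
benign: (67/124) × (8/67) × (39/67) × (2/67) ≈ 0.00112102
Highest score → malicious.

malicious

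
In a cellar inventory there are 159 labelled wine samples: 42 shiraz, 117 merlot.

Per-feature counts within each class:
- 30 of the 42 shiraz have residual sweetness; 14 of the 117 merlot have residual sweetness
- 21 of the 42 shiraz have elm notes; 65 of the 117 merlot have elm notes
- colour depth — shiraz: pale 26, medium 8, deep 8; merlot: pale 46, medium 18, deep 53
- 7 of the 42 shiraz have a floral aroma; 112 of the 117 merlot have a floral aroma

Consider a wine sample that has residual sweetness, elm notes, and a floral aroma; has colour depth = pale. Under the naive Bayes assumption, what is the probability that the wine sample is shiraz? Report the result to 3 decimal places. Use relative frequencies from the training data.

0.346

shiraz: (42/159) × (30/42) × (21/42) × (26/42) × (7/42) ≈ 0.00973345
merlot: (117/159) × (14/117) × (65/117) × (46/117) × (112/117) ≈ 0.0184104
P(shiraz | x) = 0.00973345 / 0.02814385 ≈ 0.346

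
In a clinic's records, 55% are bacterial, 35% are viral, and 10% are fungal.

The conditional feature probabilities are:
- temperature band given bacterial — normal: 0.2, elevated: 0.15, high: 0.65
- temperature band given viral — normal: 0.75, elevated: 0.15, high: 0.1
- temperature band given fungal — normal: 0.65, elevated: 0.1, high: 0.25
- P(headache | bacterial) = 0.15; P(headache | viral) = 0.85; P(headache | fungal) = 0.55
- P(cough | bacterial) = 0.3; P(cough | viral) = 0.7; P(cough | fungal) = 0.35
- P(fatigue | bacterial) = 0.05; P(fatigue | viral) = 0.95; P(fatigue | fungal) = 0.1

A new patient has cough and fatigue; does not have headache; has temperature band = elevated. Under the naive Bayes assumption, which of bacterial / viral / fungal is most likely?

bacterial: 0.55 × 0.15 × (1−0.15) × 0.3 × 0.05 = 0.001051875
viral: 0.35 × 0.15 × (1−0.85) × 0.7 × 0.95 = 0.005236875
fungal: 0.1 × 0.1 × (1−0.55) × 0.35 × 0.1 = 0.0001575
Highest score → viral.

viral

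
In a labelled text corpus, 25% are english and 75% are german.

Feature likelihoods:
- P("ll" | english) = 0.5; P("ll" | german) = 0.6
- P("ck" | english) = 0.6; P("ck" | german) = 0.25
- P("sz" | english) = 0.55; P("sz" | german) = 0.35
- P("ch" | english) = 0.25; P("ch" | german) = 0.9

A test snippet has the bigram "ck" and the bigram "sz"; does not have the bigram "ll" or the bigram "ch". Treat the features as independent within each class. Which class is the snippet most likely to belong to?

english: 0.25 × (1−0.5) × 0.6 × 0.55 × (1−0.25) = 0.0309375
german: 0.75 × (1−0.6) × 0.25 × 0.35 × (1−0.9) = 0.002625
Highest score → english.

english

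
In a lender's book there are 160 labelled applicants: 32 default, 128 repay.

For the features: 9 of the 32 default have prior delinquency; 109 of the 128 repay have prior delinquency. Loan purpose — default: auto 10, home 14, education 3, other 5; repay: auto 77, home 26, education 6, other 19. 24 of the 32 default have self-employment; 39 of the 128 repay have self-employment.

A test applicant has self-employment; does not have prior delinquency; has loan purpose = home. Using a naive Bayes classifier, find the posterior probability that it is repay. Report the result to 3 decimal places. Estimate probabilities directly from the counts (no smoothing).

default: (32/160) × (23/32) × (14/32) × (24/32) = 0.04716796875
repay: (128/160) × (19/128) × (26/128) × (39/128) = 0.007349395751953125
P(repay | x) = 0.007349395751953125 / 0.054517364501953125 ≈ 0.135

0.135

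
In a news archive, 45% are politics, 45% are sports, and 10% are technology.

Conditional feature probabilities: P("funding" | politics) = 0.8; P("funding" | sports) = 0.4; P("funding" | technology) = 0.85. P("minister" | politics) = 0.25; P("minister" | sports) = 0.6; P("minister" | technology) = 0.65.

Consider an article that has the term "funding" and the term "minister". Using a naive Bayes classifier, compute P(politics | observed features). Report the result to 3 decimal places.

0.355

politics: 0.45 × 0.8 × 0.25 = 0.09
sports: 0.45 × 0.4 × 0.6 = 0.108
technology: 0.1 × 0.85 × 0.65 = 0.05525
P(politics | x) = 0.09 / 0.25325 ≈ 0.355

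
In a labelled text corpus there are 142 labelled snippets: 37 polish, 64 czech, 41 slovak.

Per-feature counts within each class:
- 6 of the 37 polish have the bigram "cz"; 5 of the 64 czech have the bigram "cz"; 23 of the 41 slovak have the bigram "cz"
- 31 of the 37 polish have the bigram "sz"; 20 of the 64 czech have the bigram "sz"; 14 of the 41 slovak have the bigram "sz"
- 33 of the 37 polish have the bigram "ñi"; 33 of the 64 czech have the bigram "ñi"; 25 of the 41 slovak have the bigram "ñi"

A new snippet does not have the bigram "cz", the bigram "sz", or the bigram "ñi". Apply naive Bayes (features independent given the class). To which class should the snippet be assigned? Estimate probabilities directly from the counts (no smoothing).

polish: (37/142) × (31/37) × (6/37) × (4/37) ≈ 0.0038272
czech: (64/142) × (59/64) × (44/64) × (31/64) ≈ 0.138362
slovak: (41/142) × (18/41) × (27/41) × (16/41) ≈ 0.0325762
Highest score → czech.

czech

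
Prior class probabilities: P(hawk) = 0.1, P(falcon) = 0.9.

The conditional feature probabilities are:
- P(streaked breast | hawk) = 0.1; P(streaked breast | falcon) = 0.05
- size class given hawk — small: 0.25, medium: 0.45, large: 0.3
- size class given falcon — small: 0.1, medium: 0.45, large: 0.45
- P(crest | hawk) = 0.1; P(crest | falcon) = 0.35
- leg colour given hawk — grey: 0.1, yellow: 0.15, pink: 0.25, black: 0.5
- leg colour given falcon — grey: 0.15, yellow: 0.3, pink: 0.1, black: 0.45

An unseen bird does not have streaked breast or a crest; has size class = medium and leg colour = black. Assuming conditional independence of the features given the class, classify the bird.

falcon

hawk: 0.1 × (1−0.1) × 0.45 × (1−0.1) × 0.5 = 0.018225
falcon: 0.9 × (1−0.05) × 0.45 × (1−0.35) × 0.45 = 0.112539375
Highest score → falcon.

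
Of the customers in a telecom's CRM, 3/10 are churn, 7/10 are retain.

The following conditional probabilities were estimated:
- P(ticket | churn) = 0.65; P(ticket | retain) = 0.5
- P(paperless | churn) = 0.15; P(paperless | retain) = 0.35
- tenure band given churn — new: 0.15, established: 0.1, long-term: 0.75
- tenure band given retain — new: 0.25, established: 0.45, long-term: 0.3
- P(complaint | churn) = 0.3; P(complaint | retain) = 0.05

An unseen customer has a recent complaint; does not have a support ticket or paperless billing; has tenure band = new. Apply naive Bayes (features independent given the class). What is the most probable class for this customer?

churn

churn: 0.3 × (1−0.65) × (1−0.15) × 0.15 × 0.3 = 0.00401625
retain: 0.7 × (1−0.5) × (1−0.35) × 0.25 × 0.05 = 0.00284375
Highest score → churn.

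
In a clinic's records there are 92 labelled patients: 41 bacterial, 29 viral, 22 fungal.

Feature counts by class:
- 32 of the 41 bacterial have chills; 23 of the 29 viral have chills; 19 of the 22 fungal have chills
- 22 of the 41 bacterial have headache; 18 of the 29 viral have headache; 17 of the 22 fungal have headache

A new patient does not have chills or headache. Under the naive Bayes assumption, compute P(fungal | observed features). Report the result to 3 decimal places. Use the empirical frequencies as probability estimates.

0.096

bacterial: (41/92) × (9/41) × (19/41) ≈ 0.045334
viral: (29/92) × (6/29) × (11/29) ≈ 0.0247376
fungal: (22/92) × (3/22) × (5/22) ≈ 0.00741107
P(fungal | x) = 0.00741107 / 0.07748267 ≈ 0.096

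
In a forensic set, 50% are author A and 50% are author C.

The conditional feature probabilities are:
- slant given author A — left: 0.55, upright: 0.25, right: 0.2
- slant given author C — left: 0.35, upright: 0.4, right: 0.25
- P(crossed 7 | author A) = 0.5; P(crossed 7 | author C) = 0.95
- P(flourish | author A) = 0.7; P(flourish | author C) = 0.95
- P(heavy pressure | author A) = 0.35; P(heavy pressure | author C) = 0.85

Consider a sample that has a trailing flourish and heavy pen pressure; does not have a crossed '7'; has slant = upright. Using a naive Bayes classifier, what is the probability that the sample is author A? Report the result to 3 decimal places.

0.655

author A: 0.5 × 0.25 × (1−0.5) × 0.7 × 0.35 = 0.0153125
author C: 0.5 × 0.4 × (1−0.95) × 0.95 × 0.85 = 0.008075
P(author A | x) = 0.0153125 / 0.0233875 ≈ 0.655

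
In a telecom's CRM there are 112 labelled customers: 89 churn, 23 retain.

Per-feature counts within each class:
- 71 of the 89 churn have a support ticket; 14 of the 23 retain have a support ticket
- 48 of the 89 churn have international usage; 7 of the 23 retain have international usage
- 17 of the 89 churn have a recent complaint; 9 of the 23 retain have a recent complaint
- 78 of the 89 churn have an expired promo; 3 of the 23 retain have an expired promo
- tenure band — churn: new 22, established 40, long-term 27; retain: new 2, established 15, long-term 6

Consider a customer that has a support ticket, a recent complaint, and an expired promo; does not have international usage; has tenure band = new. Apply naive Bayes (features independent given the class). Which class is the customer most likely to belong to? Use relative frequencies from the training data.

churn

churn: (89/112) × (71/89) × (41/89) × (17/89) × (78/89) × (22/89) ≈ 0.0120845
retain: (23/112) × (14/23) × (16/23) × (9/23) × (3/23) × (2/23) ≈ 0.000385933
Highest score → churn.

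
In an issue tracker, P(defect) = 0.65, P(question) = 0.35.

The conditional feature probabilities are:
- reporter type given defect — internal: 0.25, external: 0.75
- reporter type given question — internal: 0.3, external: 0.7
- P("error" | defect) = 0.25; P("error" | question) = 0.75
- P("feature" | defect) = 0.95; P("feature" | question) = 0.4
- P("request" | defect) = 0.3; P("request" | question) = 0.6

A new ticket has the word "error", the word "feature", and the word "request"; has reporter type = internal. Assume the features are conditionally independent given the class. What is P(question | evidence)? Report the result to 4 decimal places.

defect: 0.65 × 0.25 × 0.25 × 0.95 × 0.3 = 0.011578125
question: 0.35 × 0.3 × 0.75 × 0.4 × 0.6 = 0.0189
P(question | x) = 0.0189 / 0.030478125 ≈ 0.6201

0.6201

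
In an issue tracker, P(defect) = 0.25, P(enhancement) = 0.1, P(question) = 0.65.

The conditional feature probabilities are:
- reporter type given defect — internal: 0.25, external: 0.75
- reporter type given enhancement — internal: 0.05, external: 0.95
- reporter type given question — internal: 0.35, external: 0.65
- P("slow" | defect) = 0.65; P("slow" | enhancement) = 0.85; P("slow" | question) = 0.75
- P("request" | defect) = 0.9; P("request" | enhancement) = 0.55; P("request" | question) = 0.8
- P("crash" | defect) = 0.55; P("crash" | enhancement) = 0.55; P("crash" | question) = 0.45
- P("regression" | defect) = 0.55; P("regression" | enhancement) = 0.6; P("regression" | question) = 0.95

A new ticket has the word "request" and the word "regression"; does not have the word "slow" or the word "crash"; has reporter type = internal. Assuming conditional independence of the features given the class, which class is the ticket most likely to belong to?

question

defect: 0.25 × 0.25 × (1−0.65) × 0.9 × (1−0.55) × 0.55 = 0.00487265625
enhancement: 0.1 × 0.05 × (1−0.85) × 0.55 × (1−0.55) × 0.6 = 0.000111375
question: 0.65 × 0.35 × (1−0.75) × 0.8 × (1−0.45) × 0.95 = 0.02377375
Highest score → question.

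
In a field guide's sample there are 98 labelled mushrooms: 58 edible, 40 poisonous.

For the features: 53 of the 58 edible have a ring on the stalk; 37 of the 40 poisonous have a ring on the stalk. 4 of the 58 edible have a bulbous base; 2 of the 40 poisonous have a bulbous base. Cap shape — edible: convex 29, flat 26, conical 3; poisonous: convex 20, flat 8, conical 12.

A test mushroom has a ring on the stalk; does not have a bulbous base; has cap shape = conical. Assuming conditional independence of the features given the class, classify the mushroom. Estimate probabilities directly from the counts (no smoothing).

poisonous

edible: (58/98) × (53/58) × (54/58) × (3/58) ≈ 0.0260441
poisonous: (40/98) × (37/40) × (38/40) × (12/40) ≈ 0.107602
Highest score → poisonous.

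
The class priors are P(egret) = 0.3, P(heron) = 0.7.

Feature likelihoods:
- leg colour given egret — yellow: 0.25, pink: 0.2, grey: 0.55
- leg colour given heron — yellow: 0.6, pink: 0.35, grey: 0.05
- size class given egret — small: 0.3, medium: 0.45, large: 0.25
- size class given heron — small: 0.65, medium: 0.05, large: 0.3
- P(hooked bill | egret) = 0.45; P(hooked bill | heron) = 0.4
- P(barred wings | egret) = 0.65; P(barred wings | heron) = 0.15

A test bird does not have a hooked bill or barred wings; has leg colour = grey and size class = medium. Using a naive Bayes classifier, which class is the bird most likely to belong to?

egret: 0.3 × 0.55 × 0.45 × (1−0.45) × (1−0.65) = 0.014293125
heron: 0.7 × 0.05 × 0.05 × (1−0.4) × (1−0.15) = 0.0008925
Highest score → egret.

egret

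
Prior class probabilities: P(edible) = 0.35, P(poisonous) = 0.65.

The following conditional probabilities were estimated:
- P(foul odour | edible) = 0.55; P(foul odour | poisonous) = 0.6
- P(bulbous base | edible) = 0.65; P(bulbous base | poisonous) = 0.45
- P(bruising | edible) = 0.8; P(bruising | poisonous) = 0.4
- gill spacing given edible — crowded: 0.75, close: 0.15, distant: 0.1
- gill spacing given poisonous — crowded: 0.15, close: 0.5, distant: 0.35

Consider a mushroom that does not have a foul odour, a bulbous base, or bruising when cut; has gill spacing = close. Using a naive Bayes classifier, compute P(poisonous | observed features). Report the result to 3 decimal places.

0.963

edible: 0.35 × (1−0.55) × (1−0.65) × (1−0.8) × 0.15 = 0.00165375
poisonous: 0.65 × (1−0.6) × (1−0.45) × (1−0.4) × 0.5 = 0.0429
P(poisonous | x) = 0.0429 / 0.04455375 ≈ 0.963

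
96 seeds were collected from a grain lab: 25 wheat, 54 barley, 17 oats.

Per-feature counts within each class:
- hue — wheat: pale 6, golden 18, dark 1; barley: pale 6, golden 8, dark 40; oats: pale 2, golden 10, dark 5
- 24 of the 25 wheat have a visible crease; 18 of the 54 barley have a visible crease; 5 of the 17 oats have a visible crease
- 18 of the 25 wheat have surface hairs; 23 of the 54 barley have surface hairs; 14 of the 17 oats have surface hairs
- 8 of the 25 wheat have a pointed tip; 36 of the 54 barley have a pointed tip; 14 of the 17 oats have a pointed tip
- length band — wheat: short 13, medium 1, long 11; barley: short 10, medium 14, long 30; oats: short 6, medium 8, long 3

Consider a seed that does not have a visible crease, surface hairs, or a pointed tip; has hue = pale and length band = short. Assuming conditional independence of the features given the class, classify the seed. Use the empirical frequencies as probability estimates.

barley

wheat: (25/96) × (6/25) × (1/25) × (7/25) × (17/25) × (13/25) = 0.00024752
barley: (54/96) × (6/54) × (36/54) × (31/54) × (18/54) × (10/54) ≈ 0.00147653
oats: (17/96) × (2/17) × (12/17) × (3/17) × (3/17) × (6/17) ≈ 0.000161636
Highest score → barley.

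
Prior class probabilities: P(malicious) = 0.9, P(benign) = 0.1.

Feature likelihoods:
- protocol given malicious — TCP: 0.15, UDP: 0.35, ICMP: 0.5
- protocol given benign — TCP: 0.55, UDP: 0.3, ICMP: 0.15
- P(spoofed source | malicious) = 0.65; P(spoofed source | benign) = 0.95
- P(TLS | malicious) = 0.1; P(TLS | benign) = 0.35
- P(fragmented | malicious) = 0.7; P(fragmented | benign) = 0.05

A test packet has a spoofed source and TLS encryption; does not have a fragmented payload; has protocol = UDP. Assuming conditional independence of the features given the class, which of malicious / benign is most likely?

malicious: 0.9 × 0.35 × 0.65 × 0.1 × (1−0.7) = 0.0061425
benign: 0.1 × 0.3 × 0.95 × 0.35 × (1−0.05) = 0.00947625
Highest score → benign.

benign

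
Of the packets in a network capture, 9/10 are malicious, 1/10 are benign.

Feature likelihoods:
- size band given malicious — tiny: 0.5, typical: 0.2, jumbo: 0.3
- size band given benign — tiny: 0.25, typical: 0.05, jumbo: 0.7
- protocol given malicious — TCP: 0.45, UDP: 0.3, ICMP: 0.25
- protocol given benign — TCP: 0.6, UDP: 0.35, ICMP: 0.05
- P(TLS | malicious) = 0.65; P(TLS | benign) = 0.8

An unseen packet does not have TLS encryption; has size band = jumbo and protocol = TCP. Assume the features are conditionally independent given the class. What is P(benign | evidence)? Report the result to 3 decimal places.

0.165

malicious: 0.9 × 0.3 × 0.45 × (1−0.65) = 0.042525
benign: 0.1 × 0.7 × 0.6 × (1−0.8) = 0.0084
P(benign | x) = 0.0084 / 0.050925 ≈ 0.165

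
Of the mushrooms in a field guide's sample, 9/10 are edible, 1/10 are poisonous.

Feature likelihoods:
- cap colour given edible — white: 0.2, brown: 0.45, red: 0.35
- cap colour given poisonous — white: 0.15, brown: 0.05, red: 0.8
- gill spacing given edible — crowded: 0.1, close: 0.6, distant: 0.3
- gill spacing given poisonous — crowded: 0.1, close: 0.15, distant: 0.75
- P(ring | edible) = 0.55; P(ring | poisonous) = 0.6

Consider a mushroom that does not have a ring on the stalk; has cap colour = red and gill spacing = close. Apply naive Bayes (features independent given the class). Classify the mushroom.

edible

edible: 0.9 × 0.35 × 0.6 × (1−0.55) = 0.08505
poisonous: 0.1 × 0.8 × 0.15 × (1−0.6) = 0.0048
Highest score → edible.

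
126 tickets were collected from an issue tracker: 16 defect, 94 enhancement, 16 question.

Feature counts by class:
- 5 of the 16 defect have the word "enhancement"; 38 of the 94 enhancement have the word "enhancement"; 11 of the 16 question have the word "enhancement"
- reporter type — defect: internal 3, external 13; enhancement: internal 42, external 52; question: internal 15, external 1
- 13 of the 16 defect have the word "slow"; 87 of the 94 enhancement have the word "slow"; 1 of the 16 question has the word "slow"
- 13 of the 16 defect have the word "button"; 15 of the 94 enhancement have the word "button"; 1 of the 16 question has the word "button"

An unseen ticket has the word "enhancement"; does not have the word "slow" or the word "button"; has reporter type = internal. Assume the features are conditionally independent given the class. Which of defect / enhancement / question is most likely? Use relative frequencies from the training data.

question

defect: (16/126) × (5/16) × (3/16) × (3/16) × (3/16) ≈ 0.000261579
enhancement: (94/126) × (38/94) × (42/94) × (7/94) × (79/94) ≈ 0.00843342
question: (16/126) × (11/16) × (15/16) × (15/16) × (15/16) ≈ 0.0719343
Highest score → question.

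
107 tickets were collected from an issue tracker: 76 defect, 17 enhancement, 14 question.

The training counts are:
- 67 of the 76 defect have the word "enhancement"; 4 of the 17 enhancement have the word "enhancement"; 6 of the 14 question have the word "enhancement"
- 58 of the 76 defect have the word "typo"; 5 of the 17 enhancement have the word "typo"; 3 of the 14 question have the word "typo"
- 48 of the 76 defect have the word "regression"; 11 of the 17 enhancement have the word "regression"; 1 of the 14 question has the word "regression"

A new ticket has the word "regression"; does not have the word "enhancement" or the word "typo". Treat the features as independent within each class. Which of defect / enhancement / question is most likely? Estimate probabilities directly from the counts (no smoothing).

enhancement

defect: (76/107) × (9/76) × (18/76) × (48/76) ≈ 0.0125819
enhancement: (17/107) × (13/17) × (12/17) × (11/17) ≈ 0.0554927
question: (14/107) × (8/14) × (11/14) × (1/14) ≈ 0.00419607
Highest score → enhancement.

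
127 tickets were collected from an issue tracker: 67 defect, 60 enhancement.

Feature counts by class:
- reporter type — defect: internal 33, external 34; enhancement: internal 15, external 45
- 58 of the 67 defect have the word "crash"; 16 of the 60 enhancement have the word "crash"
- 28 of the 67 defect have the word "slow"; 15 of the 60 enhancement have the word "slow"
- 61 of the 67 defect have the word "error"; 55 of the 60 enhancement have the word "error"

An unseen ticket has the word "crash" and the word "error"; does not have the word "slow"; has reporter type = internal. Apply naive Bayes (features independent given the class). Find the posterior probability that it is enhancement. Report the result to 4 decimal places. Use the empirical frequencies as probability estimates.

defect: (67/127) × (33/67) × (58/67) × (39/67) × (61/67) ≈ 0.119209
enhancement: (60/127) × (15/60) × (16/60) × (45/60) × (55/60) ≈ 0.0216535
P(enhancement | x) = 0.0216535 / 0.1408625 ≈ 0.1537

0.1537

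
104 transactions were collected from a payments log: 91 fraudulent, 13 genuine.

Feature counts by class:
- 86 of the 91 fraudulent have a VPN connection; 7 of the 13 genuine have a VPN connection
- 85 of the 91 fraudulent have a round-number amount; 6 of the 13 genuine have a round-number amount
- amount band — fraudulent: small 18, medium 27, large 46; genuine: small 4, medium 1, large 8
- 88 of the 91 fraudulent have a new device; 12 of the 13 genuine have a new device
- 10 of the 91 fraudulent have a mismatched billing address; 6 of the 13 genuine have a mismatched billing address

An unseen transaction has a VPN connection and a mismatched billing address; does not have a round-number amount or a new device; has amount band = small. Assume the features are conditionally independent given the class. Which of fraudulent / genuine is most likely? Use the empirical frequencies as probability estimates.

genuine

fraudulent: (91/104) × (86/91) × (6/91) × (18/91) × (3/91) × (10/91) ≈ 0.0000390701
genuine: (13/104) × (7/13) × (7/13) × (4/13) × (1/13) × (6/13) ≈ 0.000395914
Highest score → genuine.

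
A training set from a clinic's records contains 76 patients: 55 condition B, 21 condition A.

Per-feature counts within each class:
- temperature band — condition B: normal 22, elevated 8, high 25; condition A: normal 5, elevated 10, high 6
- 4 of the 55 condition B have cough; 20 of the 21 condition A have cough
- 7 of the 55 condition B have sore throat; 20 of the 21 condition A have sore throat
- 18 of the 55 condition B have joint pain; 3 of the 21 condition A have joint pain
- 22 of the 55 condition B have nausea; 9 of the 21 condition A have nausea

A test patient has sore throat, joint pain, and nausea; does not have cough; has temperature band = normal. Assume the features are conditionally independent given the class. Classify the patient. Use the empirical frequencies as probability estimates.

condition B: (55/76) × (22/55) × (51/55) × (7/55) × (18/55) × (22/55) ≈ 0.00447221
condition A: (21/76) × (5/21) × (1/21) × (20/21) × (3/21) × (9/21) ≈ 0.000182672
Highest score → condition B.

condition B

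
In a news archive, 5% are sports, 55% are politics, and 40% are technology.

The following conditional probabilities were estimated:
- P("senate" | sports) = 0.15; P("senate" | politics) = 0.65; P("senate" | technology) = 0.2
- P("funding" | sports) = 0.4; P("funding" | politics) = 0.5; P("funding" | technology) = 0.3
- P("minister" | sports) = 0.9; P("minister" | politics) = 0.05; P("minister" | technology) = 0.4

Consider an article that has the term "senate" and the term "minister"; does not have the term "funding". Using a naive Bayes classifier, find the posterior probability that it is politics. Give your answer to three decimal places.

0.253

sports: 0.05 × 0.15 × (1−0.4) × 0.9 = 0.00405
politics: 0.55 × 0.65 × (1−0.5) × 0.05 = 0.0089375
technology: 0.4 × 0.2 × (1−0.3) × 0.4 = 0.0224
P(politics | x) = 0.0089375 / 0.0353875 ≈ 0.253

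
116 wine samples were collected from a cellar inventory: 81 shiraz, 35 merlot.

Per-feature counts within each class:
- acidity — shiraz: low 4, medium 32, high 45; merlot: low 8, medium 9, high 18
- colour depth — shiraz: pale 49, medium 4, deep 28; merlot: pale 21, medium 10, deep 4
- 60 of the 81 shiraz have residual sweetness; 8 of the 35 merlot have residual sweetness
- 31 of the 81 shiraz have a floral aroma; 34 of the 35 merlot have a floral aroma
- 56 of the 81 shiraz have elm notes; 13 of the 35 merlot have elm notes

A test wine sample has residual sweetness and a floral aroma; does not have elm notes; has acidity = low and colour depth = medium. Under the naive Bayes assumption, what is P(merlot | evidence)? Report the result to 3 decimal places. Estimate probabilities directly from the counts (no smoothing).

0.949

shiraz: (81/116) × (4/81) × (4/81) × (60/81) × (31/81) × (25/81) ≈ 0.000148996
merlot: (35/116) × (8/35) × (10/35) × (8/35) × (34/35) × (22/35) ≈ 0.00275012
P(merlot | x) = 0.00275012 / 0.002899116 ≈ 0.949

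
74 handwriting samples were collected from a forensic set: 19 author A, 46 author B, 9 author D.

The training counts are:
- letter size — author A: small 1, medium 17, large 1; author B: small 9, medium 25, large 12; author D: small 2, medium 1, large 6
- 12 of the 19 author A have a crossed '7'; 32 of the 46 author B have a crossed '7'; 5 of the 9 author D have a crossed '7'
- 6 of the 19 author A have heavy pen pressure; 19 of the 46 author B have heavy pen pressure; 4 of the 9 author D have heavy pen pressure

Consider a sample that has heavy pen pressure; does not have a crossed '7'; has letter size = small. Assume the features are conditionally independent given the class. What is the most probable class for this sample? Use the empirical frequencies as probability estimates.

author A: (19/74) × (1/19) × (7/19) × (6/19) ≈ 0.00157221
author B: (46/74) × (9/46) × (14/46) × (19/46) ≈ 0.0152889
author D: (9/74) × (2/9) × (4/9) × (4/9) ≈ 0.00533867
Highest score → author B.

author B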